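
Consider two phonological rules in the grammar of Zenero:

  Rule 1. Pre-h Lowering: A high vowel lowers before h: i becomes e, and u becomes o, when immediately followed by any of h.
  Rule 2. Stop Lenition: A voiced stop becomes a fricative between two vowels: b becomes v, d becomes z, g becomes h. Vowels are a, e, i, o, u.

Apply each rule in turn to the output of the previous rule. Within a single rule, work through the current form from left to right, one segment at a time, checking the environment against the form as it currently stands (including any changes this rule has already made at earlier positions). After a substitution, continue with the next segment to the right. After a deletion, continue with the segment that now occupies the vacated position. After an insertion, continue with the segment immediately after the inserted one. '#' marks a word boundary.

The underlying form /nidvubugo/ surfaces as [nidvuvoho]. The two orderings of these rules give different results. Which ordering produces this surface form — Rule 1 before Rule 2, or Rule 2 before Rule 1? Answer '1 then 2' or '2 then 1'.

2 then 1

Order 1 then 2:
  1 Pre-h Lowering: no change — [nidvubugo]
  2 Stop Lenition: [nidvubugo] → [nidvuvuho]
  result: [nidvuvuho]
Order 2 then 1:
  2 Stop Lenition: [nidvubugo] → [nidvuvuho]
  1 Pre-h Lowering: [nidvuvuho] → [nidvuvoho]
  result: [nidvuvoho]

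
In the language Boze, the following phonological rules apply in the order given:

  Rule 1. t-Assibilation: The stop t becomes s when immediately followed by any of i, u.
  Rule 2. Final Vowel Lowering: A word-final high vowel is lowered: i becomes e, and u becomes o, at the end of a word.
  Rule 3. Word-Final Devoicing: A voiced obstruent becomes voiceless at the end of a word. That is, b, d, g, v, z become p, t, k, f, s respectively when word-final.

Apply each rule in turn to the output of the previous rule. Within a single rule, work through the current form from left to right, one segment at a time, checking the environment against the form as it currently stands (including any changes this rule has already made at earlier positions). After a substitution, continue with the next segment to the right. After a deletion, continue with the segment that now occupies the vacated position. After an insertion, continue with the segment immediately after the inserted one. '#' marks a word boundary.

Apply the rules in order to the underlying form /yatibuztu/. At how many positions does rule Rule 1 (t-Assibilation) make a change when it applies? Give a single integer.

Rule 1 t-Assibilation: [yatibuztu] → [yasibuzsu]
Rule 2 Final Vowel Lowering: [yasibuzsu] → [yasibuzso]
Rule 3 Word-Final Devoicing: no change — [yasibuzso]
Rule Rule 1 changed 2 position(s).

2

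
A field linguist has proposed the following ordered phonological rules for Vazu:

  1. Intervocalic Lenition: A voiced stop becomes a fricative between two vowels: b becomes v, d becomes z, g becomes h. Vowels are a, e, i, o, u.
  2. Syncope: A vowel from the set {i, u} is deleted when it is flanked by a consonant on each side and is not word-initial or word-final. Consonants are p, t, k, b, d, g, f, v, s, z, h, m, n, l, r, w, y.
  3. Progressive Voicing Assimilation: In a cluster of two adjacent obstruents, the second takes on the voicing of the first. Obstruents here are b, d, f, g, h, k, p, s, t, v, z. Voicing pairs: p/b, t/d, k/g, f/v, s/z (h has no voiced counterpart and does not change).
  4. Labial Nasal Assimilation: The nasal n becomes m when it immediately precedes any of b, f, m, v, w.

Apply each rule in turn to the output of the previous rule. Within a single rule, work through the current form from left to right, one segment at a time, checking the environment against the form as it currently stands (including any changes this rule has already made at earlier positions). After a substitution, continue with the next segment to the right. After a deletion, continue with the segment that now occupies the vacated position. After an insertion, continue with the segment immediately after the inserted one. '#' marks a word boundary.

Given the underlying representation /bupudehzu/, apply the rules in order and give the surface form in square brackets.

[bbzehsu]

1 Intervocalic Lenition: [bupudehzu] → [bupuzehzu]
2 Syncope: [bupuzehzu] → [bpzehzu]
3 Progressive Voicing Assimilation: [bpzehzu] → [bbzehsu]
4 Labial Nasal Assimilation: no change — [bbzehsu]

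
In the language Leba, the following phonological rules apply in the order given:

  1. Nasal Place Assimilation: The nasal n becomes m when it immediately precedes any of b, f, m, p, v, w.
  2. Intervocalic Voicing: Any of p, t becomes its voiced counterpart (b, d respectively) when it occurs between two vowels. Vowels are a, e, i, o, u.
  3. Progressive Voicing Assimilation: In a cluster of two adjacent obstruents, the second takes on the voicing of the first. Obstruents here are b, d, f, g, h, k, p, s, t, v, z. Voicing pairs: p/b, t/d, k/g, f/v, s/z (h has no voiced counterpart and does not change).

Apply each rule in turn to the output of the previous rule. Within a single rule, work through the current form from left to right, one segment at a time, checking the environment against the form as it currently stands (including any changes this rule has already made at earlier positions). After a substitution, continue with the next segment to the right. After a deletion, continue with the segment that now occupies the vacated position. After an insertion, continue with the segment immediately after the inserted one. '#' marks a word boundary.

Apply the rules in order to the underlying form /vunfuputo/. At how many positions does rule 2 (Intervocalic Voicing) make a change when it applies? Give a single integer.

2

1 Nasal Place Assimilation: [vunfuputo] → [vumfuputo]
2 Intervocalic Voicing: [vumfuputo] → [vumfubudo]
3 Progressive Voicing Assimilation: no change — [vumfubudo]
Rule 2 changed 2 position(s).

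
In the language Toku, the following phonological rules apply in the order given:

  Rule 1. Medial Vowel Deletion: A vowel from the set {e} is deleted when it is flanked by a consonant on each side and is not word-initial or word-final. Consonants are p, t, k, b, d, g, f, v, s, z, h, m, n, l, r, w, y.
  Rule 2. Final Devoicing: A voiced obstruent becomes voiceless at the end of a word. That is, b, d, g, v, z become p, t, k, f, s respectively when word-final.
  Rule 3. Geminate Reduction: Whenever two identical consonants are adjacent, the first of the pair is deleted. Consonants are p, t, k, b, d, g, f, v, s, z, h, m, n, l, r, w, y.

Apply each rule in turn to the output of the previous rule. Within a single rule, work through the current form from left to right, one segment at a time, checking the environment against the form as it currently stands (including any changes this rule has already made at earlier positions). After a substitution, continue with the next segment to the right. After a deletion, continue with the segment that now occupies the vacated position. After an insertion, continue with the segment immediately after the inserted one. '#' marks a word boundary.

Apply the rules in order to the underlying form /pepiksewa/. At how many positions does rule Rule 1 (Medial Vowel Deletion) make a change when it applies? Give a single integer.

2

Rule 1 Medial Vowel Deletion: [pepiksewa] → [ppikswa]
Rule 2 Final Devoicing: no change — [ppikswa]
Rule 3 Geminate Reduction: [ppikswa] → [pikswa]
Rule Rule 1 changed 2 position(s).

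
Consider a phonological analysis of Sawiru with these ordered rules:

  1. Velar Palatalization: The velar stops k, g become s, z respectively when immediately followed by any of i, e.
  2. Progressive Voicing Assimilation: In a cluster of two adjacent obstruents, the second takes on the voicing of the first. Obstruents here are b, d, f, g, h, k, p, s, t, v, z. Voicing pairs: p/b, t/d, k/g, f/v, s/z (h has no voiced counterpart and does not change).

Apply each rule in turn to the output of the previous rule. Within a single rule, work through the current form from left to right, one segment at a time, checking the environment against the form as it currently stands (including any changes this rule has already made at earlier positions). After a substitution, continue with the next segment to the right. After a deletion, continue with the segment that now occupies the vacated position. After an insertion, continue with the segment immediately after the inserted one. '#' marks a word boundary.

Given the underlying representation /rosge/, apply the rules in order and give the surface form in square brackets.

[rosse]

1 Velar Palatalization: [rosge] → [rosze]
2 Progressive Voicing Assimilation: [rosze] → [rosse]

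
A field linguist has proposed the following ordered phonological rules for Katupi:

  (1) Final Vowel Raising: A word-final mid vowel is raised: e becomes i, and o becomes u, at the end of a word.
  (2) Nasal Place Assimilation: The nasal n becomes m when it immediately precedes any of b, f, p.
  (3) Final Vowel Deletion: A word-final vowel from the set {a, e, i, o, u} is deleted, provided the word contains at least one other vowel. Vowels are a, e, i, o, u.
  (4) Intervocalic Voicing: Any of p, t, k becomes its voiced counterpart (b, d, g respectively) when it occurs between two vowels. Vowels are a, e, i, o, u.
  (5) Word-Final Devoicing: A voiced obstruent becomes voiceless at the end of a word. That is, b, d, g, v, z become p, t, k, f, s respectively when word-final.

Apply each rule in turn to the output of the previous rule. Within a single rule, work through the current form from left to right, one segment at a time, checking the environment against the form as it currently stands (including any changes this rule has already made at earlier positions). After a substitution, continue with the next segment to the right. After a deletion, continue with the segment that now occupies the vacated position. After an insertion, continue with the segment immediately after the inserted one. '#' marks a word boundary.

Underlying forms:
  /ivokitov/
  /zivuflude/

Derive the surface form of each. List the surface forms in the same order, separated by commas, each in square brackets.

/ivokitov/:
  (1) Final Vowel Raising: no change — [ivokitov]
  (2) Nasal Place Assimilation: no change — [ivokitov]
  (3) Final Vowel Deletion: no change — [ivokitov]
  (4) Intervocalic Voicing: [ivokitov] → [ivogidov]
  (5) Word-Final Devoicing: [ivogidov] → [ivogidof]
/zivuflude/:
  (1) Final Vowel Raising: [zivuflude] → [zivufludi]
  (2) Nasal Place Assimilation: no change — [zivufludi]
  (3) Final Vowel Deletion: [zivufludi] → [zivuflud]
  (4) Intervocalic Voicing: no change — [zivuflud]
  (5) Word-Final Devoicing: [zivuflud] → [zivuflut]

[ivogidof], [zivuflut]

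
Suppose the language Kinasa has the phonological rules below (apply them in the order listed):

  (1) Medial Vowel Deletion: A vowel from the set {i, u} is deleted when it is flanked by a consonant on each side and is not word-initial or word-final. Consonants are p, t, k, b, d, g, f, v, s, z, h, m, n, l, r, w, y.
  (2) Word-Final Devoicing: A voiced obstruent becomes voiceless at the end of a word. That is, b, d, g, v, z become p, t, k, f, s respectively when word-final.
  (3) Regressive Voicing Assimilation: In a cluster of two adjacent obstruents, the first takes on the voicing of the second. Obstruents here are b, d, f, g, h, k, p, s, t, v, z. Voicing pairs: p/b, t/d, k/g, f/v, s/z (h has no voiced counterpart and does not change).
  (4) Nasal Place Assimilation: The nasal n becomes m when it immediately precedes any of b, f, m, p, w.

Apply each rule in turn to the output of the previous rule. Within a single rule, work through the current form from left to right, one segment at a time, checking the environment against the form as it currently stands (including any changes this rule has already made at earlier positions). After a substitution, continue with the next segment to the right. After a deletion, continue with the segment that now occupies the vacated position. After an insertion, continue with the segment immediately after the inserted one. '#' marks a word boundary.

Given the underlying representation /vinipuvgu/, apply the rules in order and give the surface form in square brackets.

[vmbvgu]

(1) Medial Vowel Deletion: [vinipuvgu] → [vnpvgu]
(2) Word-Final Devoicing: no change — [vnpvgu]
(3) Regressive Voicing Assimilation: [vnpvgu] → [vnbvgu]
(4) Nasal Place Assimilation: [vnbvgu] → [vmbvgu]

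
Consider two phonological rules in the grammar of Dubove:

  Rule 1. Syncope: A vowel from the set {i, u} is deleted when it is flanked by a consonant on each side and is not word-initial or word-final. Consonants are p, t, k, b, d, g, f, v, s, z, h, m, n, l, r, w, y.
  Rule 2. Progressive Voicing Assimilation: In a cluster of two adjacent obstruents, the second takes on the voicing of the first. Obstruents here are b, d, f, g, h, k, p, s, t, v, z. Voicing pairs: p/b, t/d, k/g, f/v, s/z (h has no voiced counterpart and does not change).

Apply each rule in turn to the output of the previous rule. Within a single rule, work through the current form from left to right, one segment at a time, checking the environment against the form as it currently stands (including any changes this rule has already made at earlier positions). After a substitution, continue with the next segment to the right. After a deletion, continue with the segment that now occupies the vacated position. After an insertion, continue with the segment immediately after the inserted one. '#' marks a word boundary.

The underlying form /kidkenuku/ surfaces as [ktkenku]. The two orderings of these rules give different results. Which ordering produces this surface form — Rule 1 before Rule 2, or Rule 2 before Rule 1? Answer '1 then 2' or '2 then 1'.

1 then 2

Order 1 then 2:
  1 Syncope: [kidkenuku] → [kdkenku]
  2 Progressive Voicing Assimilation: [kdkenku] → [ktkenku]
  result: [ktkenku]
Order 2 then 1:
  2 Progressive Voicing Assimilation: [kidkenuku] → [kidgenuku]
  1 Syncope: [kidgenuku] → [kdgenku]
  result: [kdgenku]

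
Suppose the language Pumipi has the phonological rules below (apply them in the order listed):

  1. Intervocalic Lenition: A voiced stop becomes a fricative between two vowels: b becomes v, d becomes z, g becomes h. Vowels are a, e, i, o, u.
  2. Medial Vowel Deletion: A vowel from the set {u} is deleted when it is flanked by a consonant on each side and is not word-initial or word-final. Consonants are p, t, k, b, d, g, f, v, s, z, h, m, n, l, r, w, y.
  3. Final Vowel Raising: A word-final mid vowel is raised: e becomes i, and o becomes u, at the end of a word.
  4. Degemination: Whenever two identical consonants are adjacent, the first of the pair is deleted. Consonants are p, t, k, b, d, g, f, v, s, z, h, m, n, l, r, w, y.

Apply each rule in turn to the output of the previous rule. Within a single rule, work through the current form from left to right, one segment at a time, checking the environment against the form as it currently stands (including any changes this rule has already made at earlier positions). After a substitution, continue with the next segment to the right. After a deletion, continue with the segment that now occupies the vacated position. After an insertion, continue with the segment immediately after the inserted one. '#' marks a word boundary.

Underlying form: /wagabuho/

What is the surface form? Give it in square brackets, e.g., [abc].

[wahavhu]

1 Intervocalic Lenition: [wagabuho] → [wahavuho]
2 Medial Vowel Deletion: [wahavuho] → [wahavho]
3 Final Vowel Raising: [wahavho] → [wahavhu]
4 Degemination: no change — [wahavhu]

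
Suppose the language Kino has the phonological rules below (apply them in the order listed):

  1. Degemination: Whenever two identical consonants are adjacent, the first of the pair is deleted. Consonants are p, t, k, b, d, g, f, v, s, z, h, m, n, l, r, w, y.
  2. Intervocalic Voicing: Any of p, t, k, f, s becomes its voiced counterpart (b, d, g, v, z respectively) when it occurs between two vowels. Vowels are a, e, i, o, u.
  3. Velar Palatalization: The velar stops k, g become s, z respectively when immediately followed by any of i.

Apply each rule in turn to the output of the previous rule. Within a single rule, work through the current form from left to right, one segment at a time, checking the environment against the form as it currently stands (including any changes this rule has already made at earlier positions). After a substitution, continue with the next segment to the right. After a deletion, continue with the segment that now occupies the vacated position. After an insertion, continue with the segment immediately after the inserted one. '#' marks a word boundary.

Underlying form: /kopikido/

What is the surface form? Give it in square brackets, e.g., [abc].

1 Degemination: no change — [kopikido]
2 Intervocalic Voicing: [kopikido] → [kobigido]
3 Velar Palatalization: [kobigido] → [kobizido]

[kobizido]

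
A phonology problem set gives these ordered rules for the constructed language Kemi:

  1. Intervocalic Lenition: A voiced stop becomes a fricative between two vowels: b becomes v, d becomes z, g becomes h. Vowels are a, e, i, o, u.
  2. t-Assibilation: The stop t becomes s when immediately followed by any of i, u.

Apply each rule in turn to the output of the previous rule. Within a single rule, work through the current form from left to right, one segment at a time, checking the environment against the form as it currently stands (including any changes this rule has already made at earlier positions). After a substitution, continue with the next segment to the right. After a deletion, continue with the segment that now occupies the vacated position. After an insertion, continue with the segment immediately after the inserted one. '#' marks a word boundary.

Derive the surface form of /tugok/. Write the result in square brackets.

[suhok]

1 Intervocalic Lenition: [tugok] → [tuhok]
2 t-Assibilation: [tuhok] → [suhok]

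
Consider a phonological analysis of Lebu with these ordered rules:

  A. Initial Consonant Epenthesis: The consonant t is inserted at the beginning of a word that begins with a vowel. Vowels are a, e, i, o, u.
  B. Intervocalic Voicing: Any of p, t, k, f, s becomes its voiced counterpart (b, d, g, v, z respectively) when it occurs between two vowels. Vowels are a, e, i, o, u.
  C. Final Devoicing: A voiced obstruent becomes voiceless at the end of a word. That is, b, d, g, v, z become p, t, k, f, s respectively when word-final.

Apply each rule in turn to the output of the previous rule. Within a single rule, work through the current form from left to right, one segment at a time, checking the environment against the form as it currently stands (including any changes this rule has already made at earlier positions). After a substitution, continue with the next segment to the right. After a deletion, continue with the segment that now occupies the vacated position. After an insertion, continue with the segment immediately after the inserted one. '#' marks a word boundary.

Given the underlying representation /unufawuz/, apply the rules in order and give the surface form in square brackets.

A Initial Consonant Epenthesis: [unufawuz] → [tunufawuz]
B Intervocalic Voicing: [tunufawuz] → [tunuvawuz]
C Final Devoicing: [tunuvawuz] → [tunuvawus]

[tunuvawus]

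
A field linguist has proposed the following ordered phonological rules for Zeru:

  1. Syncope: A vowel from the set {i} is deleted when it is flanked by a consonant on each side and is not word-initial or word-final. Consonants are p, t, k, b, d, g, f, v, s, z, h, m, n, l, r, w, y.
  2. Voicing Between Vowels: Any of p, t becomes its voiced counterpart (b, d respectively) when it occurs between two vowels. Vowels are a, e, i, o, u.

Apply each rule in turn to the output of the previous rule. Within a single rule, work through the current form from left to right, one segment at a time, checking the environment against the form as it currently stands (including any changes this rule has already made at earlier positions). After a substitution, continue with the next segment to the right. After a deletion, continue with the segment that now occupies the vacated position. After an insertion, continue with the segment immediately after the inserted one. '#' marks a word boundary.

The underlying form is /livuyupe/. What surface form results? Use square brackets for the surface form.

1 Syncope: [livuyupe] → [lvuyupe]
2 Voicing Between Vowels: [lvuyupe] → [lvuyube]

[lvuyube]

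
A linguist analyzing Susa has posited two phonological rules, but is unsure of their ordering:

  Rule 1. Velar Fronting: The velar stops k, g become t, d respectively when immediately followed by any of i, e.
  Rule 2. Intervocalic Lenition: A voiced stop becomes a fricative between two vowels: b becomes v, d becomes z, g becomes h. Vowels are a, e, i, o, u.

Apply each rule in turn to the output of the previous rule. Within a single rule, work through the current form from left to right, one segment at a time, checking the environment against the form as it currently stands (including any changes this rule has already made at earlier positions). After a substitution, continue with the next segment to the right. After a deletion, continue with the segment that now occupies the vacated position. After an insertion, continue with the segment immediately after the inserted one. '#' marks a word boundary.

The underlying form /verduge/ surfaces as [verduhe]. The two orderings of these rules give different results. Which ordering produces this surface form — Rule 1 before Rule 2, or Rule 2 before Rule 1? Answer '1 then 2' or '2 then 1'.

Order 1 then 2:
  1 Velar Fronting: [verduge] → [verdude]
  2 Intervocalic Lenition: [verdude] → [verduze]
  result: [verduze]
Order 2 then 1:
  2 Intervocalic Lenition: [verduge] → [verduhe]
  1 Velar Fronting: no change — [verduhe]
  result: [verduhe]

2 then 1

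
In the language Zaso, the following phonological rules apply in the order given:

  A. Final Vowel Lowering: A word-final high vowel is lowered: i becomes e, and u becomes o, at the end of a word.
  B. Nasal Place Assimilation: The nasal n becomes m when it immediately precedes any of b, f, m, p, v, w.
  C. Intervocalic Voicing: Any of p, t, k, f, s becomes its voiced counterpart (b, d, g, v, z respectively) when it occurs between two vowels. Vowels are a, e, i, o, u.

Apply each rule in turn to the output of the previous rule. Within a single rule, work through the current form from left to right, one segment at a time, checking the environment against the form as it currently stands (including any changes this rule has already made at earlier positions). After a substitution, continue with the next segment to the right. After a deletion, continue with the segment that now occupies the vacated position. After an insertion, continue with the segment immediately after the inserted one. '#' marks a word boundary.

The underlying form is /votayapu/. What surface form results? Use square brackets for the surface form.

A Final Vowel Lowering: [votayapu] → [votayapo]
B Nasal Place Assimilation: no change — [votayapo]
C Intervocalic Voicing: [votayapo] → [vodayabo]

[vodayabo]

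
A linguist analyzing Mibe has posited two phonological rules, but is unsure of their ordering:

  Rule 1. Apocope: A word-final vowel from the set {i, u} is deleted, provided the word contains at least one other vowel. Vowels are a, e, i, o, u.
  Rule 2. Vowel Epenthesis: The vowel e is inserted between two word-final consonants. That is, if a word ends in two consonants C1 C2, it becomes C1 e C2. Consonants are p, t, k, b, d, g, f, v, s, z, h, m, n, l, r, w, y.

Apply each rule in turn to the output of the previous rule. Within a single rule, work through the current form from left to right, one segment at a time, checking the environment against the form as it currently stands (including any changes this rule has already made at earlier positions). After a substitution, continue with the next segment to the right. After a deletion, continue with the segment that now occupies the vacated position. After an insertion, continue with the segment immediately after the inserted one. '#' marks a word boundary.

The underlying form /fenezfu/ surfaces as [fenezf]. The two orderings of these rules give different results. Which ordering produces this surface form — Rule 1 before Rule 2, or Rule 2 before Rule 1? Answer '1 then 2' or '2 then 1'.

Order 1 then 2:
  1 Apocope: [fenezfu] → [fenezf]
  2 Vowel Epenthesis: [fenezf] → [fenezef]
  result: [fenezef]
Order 2 then 1:
  2 Vowel Epenthesis: no change — [fenezfu]
  1 Apocope: [fenezfu] → [fenezf]
  result: [fenezf]

2 then 1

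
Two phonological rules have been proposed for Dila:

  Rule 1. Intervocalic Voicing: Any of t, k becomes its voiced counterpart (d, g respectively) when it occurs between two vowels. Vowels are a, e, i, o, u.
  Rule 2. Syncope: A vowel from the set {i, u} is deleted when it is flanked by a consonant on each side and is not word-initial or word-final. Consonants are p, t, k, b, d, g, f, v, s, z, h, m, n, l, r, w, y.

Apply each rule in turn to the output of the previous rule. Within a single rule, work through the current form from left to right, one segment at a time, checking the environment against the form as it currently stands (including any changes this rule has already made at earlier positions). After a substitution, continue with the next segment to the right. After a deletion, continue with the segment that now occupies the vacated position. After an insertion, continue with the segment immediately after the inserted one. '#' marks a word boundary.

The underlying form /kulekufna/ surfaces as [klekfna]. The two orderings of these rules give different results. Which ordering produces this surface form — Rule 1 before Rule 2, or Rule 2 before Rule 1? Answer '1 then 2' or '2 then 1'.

2 then 1

Order 1 then 2:
  1 Intervocalic Voicing: [kulekufna] → [kulegufna]
  2 Syncope: [kulegufna] → [klegfna]
  result: [klegfna]
Order 2 then 1:
  2 Syncope: [kulekufna] → [klekfna]
  1 Intervocalic Voicing: no change — [klekfna]
  result: [klekfna]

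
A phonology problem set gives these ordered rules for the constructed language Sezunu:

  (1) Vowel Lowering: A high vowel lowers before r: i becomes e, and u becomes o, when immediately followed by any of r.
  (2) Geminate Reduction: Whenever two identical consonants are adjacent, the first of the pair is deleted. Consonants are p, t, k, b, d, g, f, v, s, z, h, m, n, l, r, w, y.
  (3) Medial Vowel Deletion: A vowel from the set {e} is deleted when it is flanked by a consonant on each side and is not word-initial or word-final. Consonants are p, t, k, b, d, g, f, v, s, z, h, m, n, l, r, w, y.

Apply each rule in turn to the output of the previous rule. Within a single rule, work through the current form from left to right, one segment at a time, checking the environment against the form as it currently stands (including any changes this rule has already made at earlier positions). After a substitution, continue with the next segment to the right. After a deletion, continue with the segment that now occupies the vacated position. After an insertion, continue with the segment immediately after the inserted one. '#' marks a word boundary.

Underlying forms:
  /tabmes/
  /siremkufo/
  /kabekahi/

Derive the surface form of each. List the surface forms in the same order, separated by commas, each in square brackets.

/tabmes/:
  (1) Vowel Lowering: no change — [tabmes]
  (2) Geminate Reduction: no change — [tabmes]
  (3) Medial Vowel Deletion: [tabmes] → [tabms]
/siremkufo/:
  (1) Vowel Lowering: [siremkufo] → [seremkufo]
  (2) Geminate Reduction: no change — [seremkufo]
  (3) Medial Vowel Deletion: [seremkufo] → [srmkufo]
/kabekahi/:
  (1) Vowel Lowering: no change — [kabekahi]
  (2) Geminate Reduction: no change — [kabekahi]
  (3) Medial Vowel Deletion: [kabekahi] → [kabkahi]

[tabms], [srmkufo], [kabkahi]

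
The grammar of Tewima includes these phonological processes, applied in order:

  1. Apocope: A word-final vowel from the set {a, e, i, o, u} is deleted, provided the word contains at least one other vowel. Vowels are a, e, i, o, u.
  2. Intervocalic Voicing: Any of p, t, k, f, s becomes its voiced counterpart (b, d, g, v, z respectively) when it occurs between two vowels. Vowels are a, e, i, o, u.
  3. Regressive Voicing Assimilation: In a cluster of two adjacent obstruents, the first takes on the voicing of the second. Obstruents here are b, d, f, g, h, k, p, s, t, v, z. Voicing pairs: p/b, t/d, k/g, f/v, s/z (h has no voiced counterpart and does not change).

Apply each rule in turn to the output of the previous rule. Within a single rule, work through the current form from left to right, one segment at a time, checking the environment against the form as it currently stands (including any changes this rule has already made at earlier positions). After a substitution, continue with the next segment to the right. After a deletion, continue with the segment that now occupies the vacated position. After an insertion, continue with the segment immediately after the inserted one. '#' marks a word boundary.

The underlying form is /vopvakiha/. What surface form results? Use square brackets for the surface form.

1 Apocope: [vopvakiha] → [vopvakih]
2 Intervocalic Voicing: [vopvakih] → [vopvagih]
3 Regressive Voicing Assimilation: [vopvagih] → [vobvagih]

[vobvagih]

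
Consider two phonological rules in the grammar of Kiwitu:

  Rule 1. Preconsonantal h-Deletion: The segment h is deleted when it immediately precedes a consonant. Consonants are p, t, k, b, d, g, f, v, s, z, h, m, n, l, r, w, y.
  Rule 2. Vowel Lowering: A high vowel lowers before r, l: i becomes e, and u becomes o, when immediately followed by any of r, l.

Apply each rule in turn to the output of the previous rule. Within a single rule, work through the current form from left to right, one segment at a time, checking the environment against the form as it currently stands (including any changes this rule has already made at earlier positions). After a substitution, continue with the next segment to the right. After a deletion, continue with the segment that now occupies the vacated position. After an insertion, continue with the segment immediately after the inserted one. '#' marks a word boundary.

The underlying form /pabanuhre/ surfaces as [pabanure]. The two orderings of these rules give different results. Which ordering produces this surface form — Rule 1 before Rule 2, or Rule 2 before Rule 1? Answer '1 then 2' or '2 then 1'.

2 then 1

Order 1 then 2:
  1 Preconsonantal h-Deletion: [pabanuhre] → [pabanure]
  2 Vowel Lowering: [pabanure] → [pabanore]
  result: [pabanore]
Order 2 then 1:
  2 Vowel Lowering: no change — [pabanuhre]
  1 Preconsonantal h-Deletion: [pabanuhre] → [pabanure]
  result: [pabanure]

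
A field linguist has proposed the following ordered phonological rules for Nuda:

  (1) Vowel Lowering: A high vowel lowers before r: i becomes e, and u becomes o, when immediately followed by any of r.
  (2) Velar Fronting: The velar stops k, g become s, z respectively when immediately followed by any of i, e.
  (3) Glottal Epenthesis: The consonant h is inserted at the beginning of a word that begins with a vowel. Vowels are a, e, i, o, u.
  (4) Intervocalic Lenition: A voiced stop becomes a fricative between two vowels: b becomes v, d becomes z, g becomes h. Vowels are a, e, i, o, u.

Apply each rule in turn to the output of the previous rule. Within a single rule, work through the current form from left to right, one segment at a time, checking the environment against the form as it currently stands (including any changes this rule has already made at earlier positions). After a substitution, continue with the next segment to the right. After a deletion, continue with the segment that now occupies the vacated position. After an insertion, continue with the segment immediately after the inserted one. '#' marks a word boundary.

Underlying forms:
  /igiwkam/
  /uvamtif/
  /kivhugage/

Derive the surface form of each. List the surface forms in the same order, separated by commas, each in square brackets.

[hiziwkam], [huvamtif], [sivhuhaze]

/igiwkam/:
  (1) Vowel Lowering: no change — [igiwkam]
  (2) Velar Fronting: [igiwkam] → [iziwkam]
  (3) Glottal Epenthesis: [iziwkam] → [hiziwkam]
  (4) Intervocalic Lenition: no change — [hiziwkam]
/uvamtif/:
  (1) Vowel Lowering: no change — [uvamtif]
  (2) Velar Fronting: no change — [uvamtif]
  (3) Glottal Epenthesis: [uvamtif] → [huvamtif]
  (4) Intervocalic Lenition: no change — [huvamtif]
/kivhugage/:
  (1) Vowel Lowering: no change — [kivhugage]
  (2) Velar Fronting: [kivhugage] → [sivhugaze]
  (3) Glottal Epenthesis: no change — [sivhugaze]
  (4) Intervocalic Lenition: [sivhugaze] → [sivhuhaze]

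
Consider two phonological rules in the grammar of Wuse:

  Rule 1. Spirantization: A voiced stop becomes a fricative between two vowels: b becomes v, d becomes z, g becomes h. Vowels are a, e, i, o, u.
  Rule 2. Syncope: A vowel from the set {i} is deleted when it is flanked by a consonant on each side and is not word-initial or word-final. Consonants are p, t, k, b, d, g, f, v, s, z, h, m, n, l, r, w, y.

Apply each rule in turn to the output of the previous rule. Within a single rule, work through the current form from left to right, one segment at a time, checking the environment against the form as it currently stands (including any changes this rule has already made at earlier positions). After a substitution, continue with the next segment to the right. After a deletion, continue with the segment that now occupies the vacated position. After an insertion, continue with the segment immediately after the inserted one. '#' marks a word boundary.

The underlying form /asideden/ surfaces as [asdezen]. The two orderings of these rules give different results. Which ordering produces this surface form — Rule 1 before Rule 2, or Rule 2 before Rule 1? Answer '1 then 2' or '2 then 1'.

2 then 1

Order 1 then 2:
  1 Spirantization: [asideden] → [asizezen]
  2 Syncope: [asizezen] → [aszezen]
  result: [aszezen]
Order 2 then 1:
  2 Syncope: [asideden] → [asdeden]
  1 Spirantization: [asdeden] → [asdezen]
  result: [asdezen]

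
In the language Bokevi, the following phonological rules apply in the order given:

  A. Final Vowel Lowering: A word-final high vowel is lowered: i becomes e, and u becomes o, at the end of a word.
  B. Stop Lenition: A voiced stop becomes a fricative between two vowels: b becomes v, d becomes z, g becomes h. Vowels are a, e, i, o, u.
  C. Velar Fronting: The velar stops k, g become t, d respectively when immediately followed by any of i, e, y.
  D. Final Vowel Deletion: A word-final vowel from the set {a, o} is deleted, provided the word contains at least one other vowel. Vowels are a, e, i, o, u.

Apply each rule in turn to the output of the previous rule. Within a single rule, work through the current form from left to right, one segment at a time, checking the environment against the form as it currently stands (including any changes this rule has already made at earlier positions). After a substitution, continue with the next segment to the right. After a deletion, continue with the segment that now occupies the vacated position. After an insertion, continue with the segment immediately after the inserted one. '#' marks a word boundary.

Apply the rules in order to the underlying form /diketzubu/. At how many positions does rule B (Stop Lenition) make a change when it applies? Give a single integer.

A Final Vowel Lowering: [diketzubu] → [diketzubo]
B Stop Lenition: [diketzubo] → [diketzuvo]
C Velar Fronting: [diketzuvo] → [ditetzuvo]
D Final Vowel Deletion: [ditetzuvo] → [ditetzuv]
Rule B changed 1 position(s).

1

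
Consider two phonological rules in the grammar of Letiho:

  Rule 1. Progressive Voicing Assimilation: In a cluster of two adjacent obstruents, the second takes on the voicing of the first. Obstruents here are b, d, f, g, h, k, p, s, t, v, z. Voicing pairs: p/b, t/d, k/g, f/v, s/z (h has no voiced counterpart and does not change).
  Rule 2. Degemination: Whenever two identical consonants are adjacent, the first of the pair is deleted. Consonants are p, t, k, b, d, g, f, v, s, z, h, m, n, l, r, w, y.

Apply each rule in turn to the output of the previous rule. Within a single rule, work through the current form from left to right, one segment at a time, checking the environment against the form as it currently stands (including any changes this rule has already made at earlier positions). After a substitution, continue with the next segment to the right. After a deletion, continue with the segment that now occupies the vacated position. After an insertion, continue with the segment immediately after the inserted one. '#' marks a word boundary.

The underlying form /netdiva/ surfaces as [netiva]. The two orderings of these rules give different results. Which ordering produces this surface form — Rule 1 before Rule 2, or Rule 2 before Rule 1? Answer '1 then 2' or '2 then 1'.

Order 1 then 2:
  1 Progressive Voicing Assimilation: [netdiva] → [nettiva]
  2 Degemination: [nettiva] → [netiva]
  result: [netiva]
Order 2 then 1:
  2 Degemination: no change — [netdiva]
  1 Progressive Voicing Assimilation: [netdiva] → [nettiva]
  result: [nettiva]

1 then 2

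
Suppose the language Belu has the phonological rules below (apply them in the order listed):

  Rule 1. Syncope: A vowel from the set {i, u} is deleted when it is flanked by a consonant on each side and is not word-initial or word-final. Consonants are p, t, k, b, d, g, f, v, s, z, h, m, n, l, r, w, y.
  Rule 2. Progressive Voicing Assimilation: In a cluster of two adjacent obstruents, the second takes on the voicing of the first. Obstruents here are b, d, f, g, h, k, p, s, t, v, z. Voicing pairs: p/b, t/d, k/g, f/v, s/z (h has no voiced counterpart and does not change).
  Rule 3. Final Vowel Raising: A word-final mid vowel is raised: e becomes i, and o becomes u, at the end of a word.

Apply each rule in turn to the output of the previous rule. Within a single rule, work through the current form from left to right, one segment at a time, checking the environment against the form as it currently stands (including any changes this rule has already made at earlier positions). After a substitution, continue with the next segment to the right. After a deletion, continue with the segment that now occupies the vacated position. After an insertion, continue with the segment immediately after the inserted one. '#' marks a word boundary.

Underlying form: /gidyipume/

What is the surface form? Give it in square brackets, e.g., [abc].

[gdypmi]

Rule 1 Syncope: [gidyipume] → [gdypme]
Rule 2 Progressive Voicing Assimilation: no change — [gdypme]
Rule 3 Final Vowel Raising: [gdypme] → [gdypmi]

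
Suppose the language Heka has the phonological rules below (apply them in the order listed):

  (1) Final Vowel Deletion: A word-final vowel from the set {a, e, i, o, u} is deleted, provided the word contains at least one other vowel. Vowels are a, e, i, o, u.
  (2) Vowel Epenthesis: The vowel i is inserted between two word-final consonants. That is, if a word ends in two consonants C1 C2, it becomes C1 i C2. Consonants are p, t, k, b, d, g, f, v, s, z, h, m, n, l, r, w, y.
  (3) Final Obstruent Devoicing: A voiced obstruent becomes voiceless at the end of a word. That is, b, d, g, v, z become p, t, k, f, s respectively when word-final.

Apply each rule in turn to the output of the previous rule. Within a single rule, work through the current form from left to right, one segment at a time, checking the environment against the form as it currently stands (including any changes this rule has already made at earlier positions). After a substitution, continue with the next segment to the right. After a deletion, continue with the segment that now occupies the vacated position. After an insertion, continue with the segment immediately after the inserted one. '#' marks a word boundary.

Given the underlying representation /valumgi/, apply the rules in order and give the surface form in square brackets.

(1) Final Vowel Deletion: [valumgi] → [valumg]
(2) Vowel Epenthesis: [valumg] → [valumig]
(3) Final Obstruent Devoicing: [valumig] → [valumik]

[valumik]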